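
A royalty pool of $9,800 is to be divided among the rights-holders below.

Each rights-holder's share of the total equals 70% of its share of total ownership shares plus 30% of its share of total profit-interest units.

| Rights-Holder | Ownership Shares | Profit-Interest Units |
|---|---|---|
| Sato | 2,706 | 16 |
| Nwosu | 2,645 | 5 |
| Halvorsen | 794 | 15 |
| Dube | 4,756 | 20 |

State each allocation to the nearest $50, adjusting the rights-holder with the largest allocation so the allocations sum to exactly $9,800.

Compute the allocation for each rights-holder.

Ownership shares total 10,901; profit-interest units total 56.
Blended shares (70% ownership shares + 30% profit-interest units): Sato 0.2595; Nwosu 0.1966; Halvorsen 0.1313; Dube 0.4125.
Pro-rata amounts: Sato 2,542.89; Nwosu 1,927.00; Halvorsen 1,287.16; Dube 4,042.95.
Rounded to nearest $50: Sato $2,550; Nwosu $1,950; Halvorsen $1,300; Dube $4,050. Sum = $9,850.
Difference $9,800 − $9,850 = −$50 applied to largest allocation (Dube): Dube becomes $4,000.

Sato: $2,550; Nwosu: $1,950; Halvorsen: $1,300; Dube: $4,000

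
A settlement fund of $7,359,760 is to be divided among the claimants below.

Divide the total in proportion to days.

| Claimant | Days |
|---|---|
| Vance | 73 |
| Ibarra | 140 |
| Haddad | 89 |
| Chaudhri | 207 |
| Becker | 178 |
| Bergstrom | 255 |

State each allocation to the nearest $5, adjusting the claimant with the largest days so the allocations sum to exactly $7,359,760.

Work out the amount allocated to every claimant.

Days total: 73 + 140 + 89 + 207 + 178 + 255 = 942.
Pro-rata amounts: Vance 570,342.34; Ibarra 1,093,807.22; Haddad 695,348.87; Chaudhri 1,617,272.10; Becker 1,390,697.75; Bergstrom 1,992,291.72.
At nearest $5: Vance $570,340; Ibarra $1,093,805; Haddad $695,350; Chaudhri $1,617,270; Becker $1,390,700; Bergstrom $1,992,290. Sum = $7,359,755.
Difference $7,359,760 − $7,359,755 = +$5 applied to largest days (Bergstrom): Bergstrom becomes $1,992,295.

Vance: $570,340 · Ibarra: $1,093,805 · Haddad: $695,350 · Chaudhri: $1,617,270 · Becker: $1,390,700 · Bergstrom: $1,992,295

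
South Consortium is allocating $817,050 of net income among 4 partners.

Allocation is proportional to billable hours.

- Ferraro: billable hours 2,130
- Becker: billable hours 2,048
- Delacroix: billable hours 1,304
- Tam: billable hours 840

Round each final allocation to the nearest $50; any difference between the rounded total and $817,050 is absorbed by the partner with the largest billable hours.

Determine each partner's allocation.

Ferraro: $275,250 | Becker: $264,700 | Delacroix: $168,550 | Tam: $108,550

Billable hours total: 6,322.
Unrounded shares: Ferraro 2,130/6,322 × $817,050 = 275,279.42; Becker 2,048/6,322 × $817,050 = 264,681.81; Delacroix 1,304/6,322 × $817,050 = 168,527.87; Tam 840/6,322 × $817,050 = 108,560.90.
Rounded to nearest $50: Ferraro $275,300; Becker $264,700; Delacroix $168,550; Tam $108,550. Sum = $817,100.
Difference $817,050 − $817,100 = −$50 applied to largest billable hours (Ferraro): Ferraro becomes $275,250.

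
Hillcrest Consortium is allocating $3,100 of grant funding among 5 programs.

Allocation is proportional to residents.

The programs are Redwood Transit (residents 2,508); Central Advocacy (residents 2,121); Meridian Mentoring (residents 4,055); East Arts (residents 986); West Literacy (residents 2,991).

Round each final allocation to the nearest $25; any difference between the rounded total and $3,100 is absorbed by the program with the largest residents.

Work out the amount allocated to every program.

Combined residents = 2,508 + 2,121 + 4,055 + 986 + 2,991 = 12,661.
Pro-rata amounts: Redwood Transit 614.07; Central Advocacy 519.32; Meridian Mentoring 992.85; East Arts 241.42; West Literacy 732.34.
Rounded to nearest $25: Redwood Transit $625; Central Advocacy $525; Meridian Mentoring $1,000; East Arts $250; West Literacy $725. Sum = $3,125.
Difference $3,100 − $3,125 = −$25 applied to largest residents (Meridian Mentoring): Meridian Mentoring becomes $975.

Redwood Transit: $625 · Central Advocacy: $525 · Meridian Mentoring: $975 · East Arts: $250 · West Literacy: $725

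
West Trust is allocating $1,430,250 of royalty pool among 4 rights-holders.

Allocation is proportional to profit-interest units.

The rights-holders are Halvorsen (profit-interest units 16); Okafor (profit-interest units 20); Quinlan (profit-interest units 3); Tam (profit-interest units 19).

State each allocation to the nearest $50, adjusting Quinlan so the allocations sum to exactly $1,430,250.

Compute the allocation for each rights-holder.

Halvorsen: $394,550 | Okafor: $493,200 | Quinlan: $73,950 | Tam: $468,550

Profit-interest units total: 58.
Pro-rata amounts: Halvorsen 16/58 × $1,430,250 = 394,551.72; Okafor 20/58 × $1,430,250 = 493,189.66; Quinlan 3/58 × $1,430,250 = 73,978.45; Tam 19/58 × $1,430,250 = 468,530.17.
At nearest $50: Halvorsen $394,550; Okafor $493,200; Quinlan $74,000; Tam $468,550. Sum = $1,430,300.
Difference $1,430,250 − $1,430,300 = −$50 applied to Quinlan: Quinlan becomes $73,950.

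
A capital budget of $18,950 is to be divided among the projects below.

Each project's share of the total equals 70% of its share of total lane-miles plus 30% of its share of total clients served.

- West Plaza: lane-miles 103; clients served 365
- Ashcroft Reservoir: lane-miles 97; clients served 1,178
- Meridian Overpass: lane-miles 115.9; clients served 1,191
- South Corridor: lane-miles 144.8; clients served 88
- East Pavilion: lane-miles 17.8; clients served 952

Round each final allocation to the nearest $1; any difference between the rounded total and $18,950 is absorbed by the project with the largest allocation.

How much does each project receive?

Lane-miles total 478.5; clients served total 3,774.
Combined weights (70% lane-miles + 30% clients served): West Plaza 0.1797; Ashcroft Reservoir 0.2355; Meridian Overpass 0.2642; South Corridor 0.2188; East Pavilion 0.1017.
Raw shares: West Plaza 3,405.19; Ashcroft Reservoir 4,463.53; Meridian Overpass 5,007.06; South Corridor 4,146.71; East Pavilion 1,927.51.
Rounded to nearest $1: West Plaza $3,405; Ashcroft Reservoir $4,464; Meridian Overpass $5,007; South Corridor $4,147; East Pavilion $1,928. Sum = $18,951.
Difference $18,950 − $18,951 = −$1 applied to largest allocation (Meridian Overpass): Meridian Overpass becomes $5,006.

West Plaza: $3,405 · Ashcroft Reservoir: $4,464 · Meridian Overpass: $5,006 · South Corridor: $4,147 · East Pavilion: $1,928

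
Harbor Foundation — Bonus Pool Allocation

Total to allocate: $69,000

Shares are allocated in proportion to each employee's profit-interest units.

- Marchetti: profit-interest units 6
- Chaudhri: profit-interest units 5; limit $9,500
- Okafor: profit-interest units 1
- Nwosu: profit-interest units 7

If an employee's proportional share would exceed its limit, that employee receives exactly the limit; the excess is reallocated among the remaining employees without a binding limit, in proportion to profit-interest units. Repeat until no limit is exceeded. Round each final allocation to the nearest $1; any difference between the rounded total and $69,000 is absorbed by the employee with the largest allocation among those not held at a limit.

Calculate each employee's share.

Profit-interest units total: 19.
Pro-rata shares before constraints: Marchetti 21,789.47; Chaudhri 18,157.89; Okafor 3,631.58; Nwosu 25,421.05.
Capped: Chaudhri ($9,500); remaining pool $59,500 reallocated over remaining profit-interest units 14.
Shares after redistribution: Marchetti 25,500.00 → $25,500; Okafor 4,250.00 → $4,250; Nwosu 29,750.00 → $29,750.

Marchetti: $25,500 | Chaudhri: $9,500 | Okafor: $4,250 | Nwosu: $29,750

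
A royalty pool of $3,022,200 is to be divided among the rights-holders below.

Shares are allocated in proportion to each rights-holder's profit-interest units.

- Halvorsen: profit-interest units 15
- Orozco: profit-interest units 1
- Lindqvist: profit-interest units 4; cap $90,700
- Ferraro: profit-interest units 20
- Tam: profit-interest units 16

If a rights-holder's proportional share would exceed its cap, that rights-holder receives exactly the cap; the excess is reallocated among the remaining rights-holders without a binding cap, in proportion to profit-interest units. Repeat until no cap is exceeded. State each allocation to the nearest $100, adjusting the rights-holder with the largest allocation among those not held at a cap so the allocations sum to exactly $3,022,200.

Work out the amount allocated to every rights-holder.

Total profit-interest units = 56.
Proportional shares (ignoring caps): Halvorsen 809,517.86; Orozco 53,967.86; Lindqvist 215,871.43; Ferraro 1,079,357.14; Tam 863,485.71.
Capped: Lindqvist ($90,700); balance $2,931,500 reallocated over remaining profit-interest units 52.
Remaining shares: Halvorsen 845,625.00 → $845,600; Orozco 56,375.00 → $56,400; Ferraro 1,127,500.00 → $1,127,500; Tam 902,000.00 → $902,000.

Halvorsen: $845,600 · Orozco: $56,400 · Lindqvist: $90,700 · Ferraro: $1,127,500 · Tam: $902,000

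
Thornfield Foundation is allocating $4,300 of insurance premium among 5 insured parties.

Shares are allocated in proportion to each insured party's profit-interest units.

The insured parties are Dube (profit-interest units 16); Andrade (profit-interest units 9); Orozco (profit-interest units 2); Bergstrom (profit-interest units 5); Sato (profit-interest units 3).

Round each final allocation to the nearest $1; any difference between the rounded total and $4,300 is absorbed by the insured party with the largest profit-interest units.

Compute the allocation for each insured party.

Dube: $1,965; Andrade: $1,106; Orozco: $246; Bergstrom: $614; Sato: $369

Sum of profit-interest units: 16 + 9 + 2 + 5 + 3 = 35.
Pro-rata amounts: Dube 1,965.71; Andrade 1,105.71; Orozco 245.71; Bergstrom 614.29; Sato 368.57.
Rounded to nearest $1: Dube $1,966; Andrade $1,106; Orozco $246; Bergstrom $614; Sato $369. Sum = $4,301.
Difference $4,300 − $4,301 = −$1 applied to largest profit-interest units (Dube): Dube becomes $1,965.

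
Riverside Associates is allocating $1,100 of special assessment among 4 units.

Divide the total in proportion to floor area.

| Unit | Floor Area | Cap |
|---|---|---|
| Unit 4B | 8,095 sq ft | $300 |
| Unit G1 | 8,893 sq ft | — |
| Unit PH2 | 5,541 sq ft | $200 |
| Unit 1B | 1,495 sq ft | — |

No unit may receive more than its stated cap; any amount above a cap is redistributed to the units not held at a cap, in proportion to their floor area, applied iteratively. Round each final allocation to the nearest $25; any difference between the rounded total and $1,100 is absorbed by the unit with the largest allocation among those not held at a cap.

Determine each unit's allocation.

Floor area total: 24,024.
Pro-rata shares before constraints: Unit 4B 370.65; Unit G1 407.19; Unit PH2 253.71; Unit 1B 68.45.
Cap binds for Unit 4B ($300), Unit PH2 ($200); remaining pool $600 reallocated over remaining floor area 10,388.
Shares after redistribution: Unit G1 513.65 → $525; Unit 1B 86.35 → $75.

Unit 4B: $300; Unit G1: $525; Unit PH2: $200; Unit 1B: $75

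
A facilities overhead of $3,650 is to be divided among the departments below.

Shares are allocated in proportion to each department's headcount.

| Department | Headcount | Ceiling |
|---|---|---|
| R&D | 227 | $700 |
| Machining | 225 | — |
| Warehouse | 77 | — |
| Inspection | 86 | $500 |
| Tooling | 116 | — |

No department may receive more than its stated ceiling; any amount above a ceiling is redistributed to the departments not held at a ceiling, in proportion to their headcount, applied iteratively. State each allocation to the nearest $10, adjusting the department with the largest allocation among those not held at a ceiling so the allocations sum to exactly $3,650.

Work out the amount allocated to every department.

R&D: $700 | Machining: $1,320 | Warehouse: $450 | Inspection: $500 | Tooling: $680

Headcount total: 731.
Proportional shares (ignoring caps): R&D 1,133.45; Machining 1,123.46; Warehouse 384.47; Inspection 429.41; Tooling 579.21.
Capped: R&D ($700); balance $2,950 reallocated over remaining headcount 504.
Capped: Inspection ($500); balance $2,450 reallocated over remaining headcount 418.
Shares after redistribution: Machining 1,318.78 → $1,320; Warehouse 451.32 → $450; Tooling 679.90 → $680.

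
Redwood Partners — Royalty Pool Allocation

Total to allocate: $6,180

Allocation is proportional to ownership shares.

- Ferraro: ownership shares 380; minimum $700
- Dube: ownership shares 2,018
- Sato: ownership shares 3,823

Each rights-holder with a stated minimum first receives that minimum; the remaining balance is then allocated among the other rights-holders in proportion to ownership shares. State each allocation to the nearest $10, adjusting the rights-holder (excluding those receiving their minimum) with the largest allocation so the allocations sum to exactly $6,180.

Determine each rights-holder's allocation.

Fund the minimums — Ferraro $700. Remaining pool $5,480.
Remaining pool split over remaining ownership shares 5,841: Dube 1,893.28 → $1,890; Sato 3,586.72 → $3,590.

Ferraro: $700 | Dube: $1,890 | Sato: $3,590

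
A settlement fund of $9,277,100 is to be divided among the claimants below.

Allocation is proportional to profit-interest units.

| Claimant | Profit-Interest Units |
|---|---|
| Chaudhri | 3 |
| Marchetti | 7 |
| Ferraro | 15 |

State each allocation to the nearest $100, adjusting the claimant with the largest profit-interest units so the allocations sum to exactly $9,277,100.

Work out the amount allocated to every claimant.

Combined profit-interest units = 3 + 7 + 15 = 25.
Proportional shares: Chaudhri 1,113,252.00; Marchetti 2,597,588.00; Ferraro 5,566,260.00.
After rounding ($100): Chaudhri $1,113,300; Marchetti $2,597,600; Ferraro $5,566,300. Sum = $9,277,200.
Difference $9,277,100 − $9,277,200 = −$100 applied to largest profit-interest units (Ferraro): Ferraro becomes $5,566,200.

Chaudhri: $1,113,300 | Marchetti: $2,597,600 | Ferraro: $5,566,200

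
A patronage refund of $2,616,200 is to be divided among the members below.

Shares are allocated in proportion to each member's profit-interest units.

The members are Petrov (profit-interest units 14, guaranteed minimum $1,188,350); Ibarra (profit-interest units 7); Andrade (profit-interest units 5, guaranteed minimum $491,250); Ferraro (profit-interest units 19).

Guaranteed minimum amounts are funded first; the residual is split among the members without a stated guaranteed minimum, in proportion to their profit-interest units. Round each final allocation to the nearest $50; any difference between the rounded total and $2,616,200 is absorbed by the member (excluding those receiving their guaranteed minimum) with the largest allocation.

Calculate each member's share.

Minimums first: Petrov $1,188,350; Andrade $491,250. Balance $936,600.
Balance split over remaining profit-interest units 26: Ibarra 252,161.54 → $252,150; Ferraro 684,438.46 → $684,450.

Petrov: $1,188,350; Ibarra: $252,150; Andrade: $491,250; Ferraro: $684,450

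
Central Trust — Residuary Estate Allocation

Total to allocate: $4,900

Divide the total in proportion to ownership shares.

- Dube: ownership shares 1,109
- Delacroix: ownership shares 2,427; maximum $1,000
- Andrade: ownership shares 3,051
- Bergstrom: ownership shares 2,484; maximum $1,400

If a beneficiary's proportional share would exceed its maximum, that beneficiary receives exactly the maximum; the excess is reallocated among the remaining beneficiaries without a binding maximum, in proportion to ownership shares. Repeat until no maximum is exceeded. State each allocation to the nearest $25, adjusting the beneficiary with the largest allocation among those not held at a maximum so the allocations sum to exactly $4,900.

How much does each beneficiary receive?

Dube: $675; Delacroix: $1,000; Andrade: $1,825; Bergstrom: $1,400

Sum of ownership shares: 9,071.
Unconstrained shares: Dube 599.06; Delacroix 1,311.02; Andrade 1,648.10; Bergstrom 1,341.81.
Capped: Delacroix ($1,000); remaining pool $3,900 reallocated over remaining ownership shares 6,644.
Capped: Bergstrom ($1,400); remaining pool $2,500 reallocated over remaining ownership shares 4,160.
Shares after redistribution: Dube 666.47 → $675; Andrade 1,833.53 → $1,825.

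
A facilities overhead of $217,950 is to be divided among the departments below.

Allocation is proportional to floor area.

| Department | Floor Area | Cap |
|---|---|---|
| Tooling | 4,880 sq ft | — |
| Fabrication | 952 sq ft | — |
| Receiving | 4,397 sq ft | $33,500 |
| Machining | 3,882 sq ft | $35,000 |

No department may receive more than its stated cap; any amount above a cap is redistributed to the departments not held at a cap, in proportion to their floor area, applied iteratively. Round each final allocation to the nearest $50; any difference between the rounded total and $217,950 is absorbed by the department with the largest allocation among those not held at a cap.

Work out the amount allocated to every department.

Tooling: $125,050 · Fabrication: $24,400 · Receiving: $33,500 · Machining: $35,000

Combined floor area = 14,111.
Pro-rata shares before constraints: Tooling 75,373.54; Fabrication 14,704.02; Receiving 67,913.41; Machining 59,959.03.
Cap binds for Receiving ($33,500), Machining ($35,000); balance $149,450 reallocated over remaining floor area 5,832.
Redistributed shares: Tooling 125,054.18 → $125,050; Fabrication 24,395.82 → $24,400.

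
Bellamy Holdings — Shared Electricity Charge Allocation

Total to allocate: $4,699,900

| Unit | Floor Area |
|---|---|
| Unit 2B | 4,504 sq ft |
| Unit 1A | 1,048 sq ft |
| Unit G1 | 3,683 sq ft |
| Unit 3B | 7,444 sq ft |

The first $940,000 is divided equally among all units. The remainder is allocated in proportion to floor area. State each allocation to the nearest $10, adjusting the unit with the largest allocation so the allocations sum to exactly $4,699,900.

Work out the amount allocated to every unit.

Unit 2B: $1,250,320; Unit 1A: $471,250; Unit G1: $1,065,250; Unit 3B: $1,913,080

$940,000 shared equally gives $235,000 per unit.
Remainder $3,759,900 by floor area (total 16,679): Unit 2B 1,015,324.04 → $1,015,320; Unit 1A 236,247.69 → $236,250; Unit G1 830,248.32 → $830,250; Unit 3B 1,678,079.96 → $1,678,080.
Totals: Unit 2B $235,000 + $1,015,320 = $1,250,320; Unit 1A $235,000 + $236,250 = $471,250; Unit G1 $235,000 + $830,250 = $1,065,250; Unit 3B $235,000 + $1,678,080 = $1,913,080.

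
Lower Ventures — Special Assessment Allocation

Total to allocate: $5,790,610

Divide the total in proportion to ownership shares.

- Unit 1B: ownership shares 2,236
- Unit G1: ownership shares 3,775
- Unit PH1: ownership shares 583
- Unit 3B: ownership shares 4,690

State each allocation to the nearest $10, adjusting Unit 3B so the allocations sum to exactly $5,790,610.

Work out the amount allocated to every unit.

Unit 1B: $1,147,450 | Unit G1: $1,937,220 | Unit PH1: $299,180 | Unit 3B: $2,406,760

Ownership shares total: 11,284.
Pro-rata amounts: Unit 1B 2,236/11,284 × $5,790,610 = 1,147,448.06; Unit G1 3,775/11,284 × $5,790,610 = 1,937,216.66; Unit PH1 583/11,284 × $5,790,610 = 299,178.10; Unit 3B 4,690/11,284 × $5,790,610 = 2,406,767.18.
At nearest $10: Unit 1B $1,147,450; Unit G1 $1,937,220; Unit PH1 $299,180; Unit 3B $2,406,770. Sum = $5,790,620.
Difference $5,790,610 − $5,790,620 = −$10 applied to Unit 3B: Unit 3B becomes $2,406,760.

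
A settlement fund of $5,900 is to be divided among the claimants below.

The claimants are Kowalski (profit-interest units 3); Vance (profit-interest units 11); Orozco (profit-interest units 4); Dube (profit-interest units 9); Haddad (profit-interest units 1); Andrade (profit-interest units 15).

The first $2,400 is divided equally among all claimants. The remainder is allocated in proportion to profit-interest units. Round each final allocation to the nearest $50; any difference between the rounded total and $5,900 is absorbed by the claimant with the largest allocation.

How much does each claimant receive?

Kowalski: $650 | Vance: $1,300 | Orozco: $750 | Dube: $1,150 | Haddad: $500 | Andrade: $1,550

$2,400 shared equally gives $400 per claimant.
Remainder $3,500 by profit-interest units (total 43): Kowalski 244.19 → $250; Vance 895.35 → $900; Orozco 325.58 → $350; Dube 732.56 → $750; Haddad 81.40 → $100; Andrade 1,220.93 → $1,200.
Rounding difference −$50 on remainder applied to Andrade.
Totals: Kowalski $400 + $250 = $650; Vance $400 + $900 = $1,300; Orozco $400 + $350 = $750; Dube $400 + $750 = $1,150; Haddad $400 + $100 = $500; Andrade $400 + $1,150 = $1,550.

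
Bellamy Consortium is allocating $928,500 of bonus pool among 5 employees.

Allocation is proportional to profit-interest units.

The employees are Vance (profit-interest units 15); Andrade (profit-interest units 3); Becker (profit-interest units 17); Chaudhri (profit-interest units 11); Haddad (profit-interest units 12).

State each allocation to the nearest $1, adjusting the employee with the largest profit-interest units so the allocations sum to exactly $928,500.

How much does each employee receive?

Sum of profit-interest units: 15 + 3 + 17 + 11 + 12 = 58.
Raw shares: Vance 240,129.31; Andrade 48,025.86; Becker 272,146.55; Chaudhri 176,094.83; Haddad 192,103.45.
At nearest $1: Vance $240,129; Andrade $48,026; Becker $272,147; Chaudhri $176,095; Haddad $192,103. Sum = $928,500.
Rounded total matches; no reconciliation needed.

Vance: $240,129; Andrade: $48,026; Becker: $272,147; Chaudhri: $176,095; Haddad: $192,103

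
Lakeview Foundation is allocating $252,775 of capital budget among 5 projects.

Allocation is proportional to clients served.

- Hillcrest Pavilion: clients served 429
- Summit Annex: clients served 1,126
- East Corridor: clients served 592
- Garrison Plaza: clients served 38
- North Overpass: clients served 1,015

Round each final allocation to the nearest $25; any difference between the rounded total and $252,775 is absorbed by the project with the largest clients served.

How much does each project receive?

Hillcrest Pavilion: $33,900 · Summit Annex: $88,925 · East Corridor: $46,775 · Garrison Plaza: $3,000 · North Overpass: $80,175

Clients served total: 429 + 1,126 + 592 + 38 + 1,015 = 3,200.
Pro-rata amounts: Hillcrest Pavilion 33,887.65; Summit Annex 88,945.20; East Corridor 46,763.38; Garrison Plaza 3,001.70; North Overpass 80,177.07.
Rounded to nearest $25: Hillcrest Pavilion $33,900; Summit Annex $88,950; East Corridor $46,775; Garrison Plaza $3,000; North Overpass $80,175. Sum = $252,800.
Difference $252,775 − $252,800 = −$25 applied to largest clients served (Summit Annex): Summit Annex becomes $88,925.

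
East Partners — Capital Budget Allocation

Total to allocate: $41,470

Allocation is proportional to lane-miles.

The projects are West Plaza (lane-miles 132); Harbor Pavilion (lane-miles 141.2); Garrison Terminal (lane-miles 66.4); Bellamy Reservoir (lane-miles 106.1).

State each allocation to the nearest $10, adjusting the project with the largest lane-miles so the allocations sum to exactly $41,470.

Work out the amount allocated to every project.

West Plaza: $12,280 · Harbor Pavilion: $13,140 · Garrison Terminal: $6,180 · Bellamy Reservoir: $9,870

Sum of lane-miles: 132 + 141.2 + 66.4 + 106.1 = 445.7.
Raw shares: West Plaza 12,281.89; Harbor Pavilion 13,137.90; Garrison Terminal 6,178.16; Bellamy Reservoir 9,872.04.
At nearest $10: West Plaza $12,280; Harbor Pavilion $13,140; Garrison Terminal $6,180; Bellamy Reservoir $9,870. Sum = $41,470.
Rounded total matches; no reconciliation needed.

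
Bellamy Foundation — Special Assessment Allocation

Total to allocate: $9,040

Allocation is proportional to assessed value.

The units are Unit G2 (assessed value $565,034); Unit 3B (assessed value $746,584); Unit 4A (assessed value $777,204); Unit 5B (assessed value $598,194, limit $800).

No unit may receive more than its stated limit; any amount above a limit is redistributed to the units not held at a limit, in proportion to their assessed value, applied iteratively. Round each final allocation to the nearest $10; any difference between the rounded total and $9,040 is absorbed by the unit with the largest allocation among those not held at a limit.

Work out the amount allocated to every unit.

Unit G2: $2,230 · Unit 3B: $2,950 · Unit 4A: $3,060 · Unit 5B: $800

Assessed value total: 2,687,016.
Pro-rata shares before constraints: Unit G2 1,900.96; Unit 3B 2,511.75; Unit 4A 2,614.77; Unit 5B 2,012.52.
Capped: Unit 5B ($800); balance $8,240 reallocated over remaining assessed value 2,088,822.
Remaining shares: Unit G2 2,228.95 → $2,230; Unit 3B 2,945.13 → $2,950; Unit 4A 3,065.92 → $3,070.
Rounding difference −$10 applied to Unit 4A → $3,060.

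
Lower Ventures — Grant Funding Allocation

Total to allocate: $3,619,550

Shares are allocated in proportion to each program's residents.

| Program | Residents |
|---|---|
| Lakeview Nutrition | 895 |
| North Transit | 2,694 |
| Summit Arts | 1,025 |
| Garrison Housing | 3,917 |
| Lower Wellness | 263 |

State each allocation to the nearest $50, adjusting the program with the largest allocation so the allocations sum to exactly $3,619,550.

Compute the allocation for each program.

Sum of residents: 8,794.
Proportional shares: Lakeview Nutrition 895/8,794 × $3,619,550 = 368,375.85; North Transit 2,694/8,794 × $3,619,550 = 1,108,831.90; Summit Arts 1,025/8,794 × $3,619,550 = 421,882.96; Garrison Housing 3,917/8,794 × $3,619,550 = 1,612,210.30; Lower Wellness 263/8,794 × $3,619,550 = 108,248.99.
Rounded to nearest $50: Lakeview Nutrition $368,400; North Transit $1,108,850; Summit Arts $421,900; Garrison Housing $1,612,200; Lower Wellness $108,250. Sum = $3,619,600.
Difference $3,619,550 − $3,619,600 = −$50 applied to largest allocation (Garrison Housing): Garrison Housing becomes $1,612,150.

Lakeview Nutrition: $368,400; North Transit: $1,108,850; Summit Arts: $421,900; Garrison Housing: $1,612,150; Lower Wellness: $108,250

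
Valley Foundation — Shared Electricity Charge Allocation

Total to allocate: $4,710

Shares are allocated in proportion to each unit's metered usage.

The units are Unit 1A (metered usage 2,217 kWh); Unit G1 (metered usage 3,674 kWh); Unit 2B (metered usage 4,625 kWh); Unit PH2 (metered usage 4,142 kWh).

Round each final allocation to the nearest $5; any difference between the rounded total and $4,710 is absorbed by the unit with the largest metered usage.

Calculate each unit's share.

Sum of metered usage: 14,658.
Raw shares: Unit 1A 2,217/14,658 × $4,710 = 712.38; Unit G1 3,674/14,658 × $4,710 = 1,180.55; Unit 2B 4,625/14,658 × $4,710 = 1,486.13; Unit PH2 4,142/14,658 × $4,710 = 1,330.93.
At nearest $5: Unit 1A $710; Unit G1 $1,180; Unit 2B $1,485; Unit PH2 $1,330. Sum = $4,705.
Difference $4,710 − $4,705 = +$5 applied to largest metered usage (Unit 2B): Unit 2B becomes $1,490.

Unit 1A: $710; Unit G1: $1,180; Unit 2B: $1,490; Unit PH2: $1,330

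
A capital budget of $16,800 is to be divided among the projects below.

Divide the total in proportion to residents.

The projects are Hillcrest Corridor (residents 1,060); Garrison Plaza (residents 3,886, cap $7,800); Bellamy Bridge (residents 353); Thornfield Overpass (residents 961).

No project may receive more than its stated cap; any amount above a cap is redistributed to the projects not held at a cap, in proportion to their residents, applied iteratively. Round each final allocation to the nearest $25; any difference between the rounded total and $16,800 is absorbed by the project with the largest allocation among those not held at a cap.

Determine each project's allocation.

Hillcrest Corridor: $4,000 · Garrison Plaza: $7,800 · Bellamy Bridge: $1,350 · Thornfield Overpass: $3,650

Combined residents = 6,260.
Proportional shares (ignoring caps): Hillcrest Corridor 2,844.73; Garrison Plaza 10,428.88; Bellamy Bridge 947.35; Thornfield Overpass 2,579.04.
Cap binds for Garrison Plaza ($7,800); remaining pool $9,000 reallocated over remaining residents 2,374.
Remaining shares: Hillcrest Corridor 4,018.53 → $4,025; Bellamy Bridge 1,338.25 → $1,350; Thornfield Overpass 3,643.22 → $3,650.
Rounding difference −$25 applied to Hillcrest Corridor → $4,000.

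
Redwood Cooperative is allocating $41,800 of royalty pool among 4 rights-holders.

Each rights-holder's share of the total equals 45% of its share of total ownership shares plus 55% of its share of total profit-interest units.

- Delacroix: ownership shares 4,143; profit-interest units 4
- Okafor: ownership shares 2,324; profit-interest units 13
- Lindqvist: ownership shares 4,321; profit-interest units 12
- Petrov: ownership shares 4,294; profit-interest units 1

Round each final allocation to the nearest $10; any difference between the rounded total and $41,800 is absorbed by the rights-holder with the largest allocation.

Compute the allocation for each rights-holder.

Totals — ownership shares 15,082, profit-interest units 30.
Composite weights (45% ownership shares + 55% profit-interest units): Delacroix 0.1969; Okafor 0.3077; Lindqvist 0.3489; Petrov 0.1465.
Unrounded shares: Delacroix 8,232.41; Okafor 12,860.78; Lindqvist 14,585.07; Petrov 6,121.73.
After rounding ($10): Delacroix $8,230; Okafor $12,860; Lindqvist $14,590; Petrov $6,120. Sum = $41,800.
Sum already equals the total — no adjustment.

Delacroix: $8,230 · Okafor: $12,860 · Lindqvist: $14,590 · Petrov: $6,120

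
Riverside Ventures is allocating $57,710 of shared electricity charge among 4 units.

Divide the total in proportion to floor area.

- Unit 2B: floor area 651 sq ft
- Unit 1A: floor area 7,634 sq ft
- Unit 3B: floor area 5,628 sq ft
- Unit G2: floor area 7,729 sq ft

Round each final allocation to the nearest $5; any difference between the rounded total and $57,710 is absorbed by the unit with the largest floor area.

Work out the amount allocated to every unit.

Unit 2B: $1,735 · Unit 1A: $20,355 · Unit 3B: $15,005 · Unit G2: $20,615

Floor area total: 21,642.
Pro-rata amounts: Unit 2B 651/21,642 × $57,710 = 1,735.94; Unit 1A 7,634/21,642 × $57,710 = 20,356.63; Unit 3B 5,628/21,642 × $57,710 = 15,007.48; Unit G2 7,729/21,642 × $57,710 = 20,609.95.
At nearest $5: Unit 2B $1,735; Unit 1A $20,355; Unit 3B $15,005; Unit G2 $20,610. Sum = $57,705.
Difference $57,710 − $57,705 = +$5 applied to largest floor area (Unit G2): Unit G2 becomes $20,615.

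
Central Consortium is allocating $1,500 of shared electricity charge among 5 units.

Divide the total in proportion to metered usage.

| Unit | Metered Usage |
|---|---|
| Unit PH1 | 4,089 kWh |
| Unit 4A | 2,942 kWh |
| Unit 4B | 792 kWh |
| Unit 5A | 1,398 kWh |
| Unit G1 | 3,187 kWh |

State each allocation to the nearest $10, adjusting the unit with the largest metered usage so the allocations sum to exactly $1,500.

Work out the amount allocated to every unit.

Metered usage total: 12,408.
Proportional shares: Unit PH1 4,089/12,408 × $1,500 = 494.32; Unit 4A 2,942/12,408 × $1,500 = 355.66; Unit 4B 792/12,408 × $1,500 = 95.74; Unit 5A 1,398/12,408 × $1,500 = 169.00; Unit G1 3,187/12,408 × $1,500 = 385.28.
After rounding ($10): Unit PH1 $490; Unit 4A $360; Unit 4B $100; Unit 5A $170; Unit G1 $390. Sum = $1,510.
Difference $1,500 − $1,510 = −$10 applied to largest metered usage (Unit PH1): Unit PH1 becomes $480.

Unit PH1: $480; Unit 4A: $360; Unit 4B: $100; Unit 5A: $170; Unit G1: $390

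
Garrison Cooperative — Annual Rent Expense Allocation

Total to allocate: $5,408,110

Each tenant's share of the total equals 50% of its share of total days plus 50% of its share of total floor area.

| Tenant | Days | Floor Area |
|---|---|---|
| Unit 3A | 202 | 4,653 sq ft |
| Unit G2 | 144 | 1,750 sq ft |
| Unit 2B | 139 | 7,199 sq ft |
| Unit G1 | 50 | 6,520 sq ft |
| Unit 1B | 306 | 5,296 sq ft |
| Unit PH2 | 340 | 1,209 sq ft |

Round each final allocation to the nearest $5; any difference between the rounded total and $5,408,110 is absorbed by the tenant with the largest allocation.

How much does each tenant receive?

Unit 3A: $935,030; Unit G2: $507,425; Unit 2B: $1,049,340; Unit G1: $776,610; Unit 1B: $1,238,455; Unit PH2: $901,250

Totals — days 1,181, floor area 26,627.
Blended shares (50% days + 50% floor area): Unit 3A 0.1729; Unit G2 0.0938; Unit 2B 0.1940; Unit G1 0.1436; Unit 1B 0.2290; Unit PH2 0.1666.
Unrounded shares: Unit 3A 935,032.28; Unit G2 507,424.93; Unit 2B 1,049,339.73; Unit G1 776,607.94; Unit 1B 1,238,452.63; Unit PH2 901,252.49.
After rounding ($5): Unit 3A $935,030; Unit G2 $507,425; Unit 2B $1,049,340; Unit G1 $776,610; Unit 1B $1,238,455; Unit PH2 $901,250. Sum = $5,408,110.
No rounding difference to absorb.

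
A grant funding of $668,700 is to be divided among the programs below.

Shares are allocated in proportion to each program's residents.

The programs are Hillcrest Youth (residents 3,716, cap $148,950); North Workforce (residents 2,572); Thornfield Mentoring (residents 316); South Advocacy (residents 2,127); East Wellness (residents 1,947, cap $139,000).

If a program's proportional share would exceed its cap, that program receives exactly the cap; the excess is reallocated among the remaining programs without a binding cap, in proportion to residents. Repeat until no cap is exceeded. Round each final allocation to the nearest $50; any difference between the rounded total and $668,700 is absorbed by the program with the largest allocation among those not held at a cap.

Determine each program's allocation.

Residents total: 10,678.
Unconstrained shares: Hillcrest Youth 232,711.11; North Workforce 161,069.15; Thornfield Mentoring 19,789.21; South Advocacy 133,201.43; East Wellness 121,929.10.
Cap binds for Hillcrest Youth ($148,950); remaining pool $519,750 reallocated over remaining residents 6,962.
Cap binds for East Wellness ($139,000); remaining pool $380,750 reallocated over remaining residents 5,015.
Redistributed shares: North Workforce 195,271.98 → $195,250; Thornfield Mentoring 23,991.43 → $24,000; South Advocacy 161,486.59 → $161,500.

Hillcrest Youth: $148,950; North Workforce: $195,250; Thornfield Mentoring: $24,000; South Advocacy: $161,500; East Wellness: $139,000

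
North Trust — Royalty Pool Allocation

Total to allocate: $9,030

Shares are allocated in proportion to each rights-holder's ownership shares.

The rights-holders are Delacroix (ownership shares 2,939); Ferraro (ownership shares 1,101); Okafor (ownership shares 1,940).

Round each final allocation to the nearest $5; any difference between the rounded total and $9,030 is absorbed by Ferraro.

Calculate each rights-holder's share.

Delacroix: $4,440 · Ferraro: $1,660 · Okafor: $2,930

Combined ownership shares = 5,980.
Proportional shares: Delacroix 2,939/5,980 × $9,030 = 4,437.99; Ferraro 1,101/5,980 × $9,030 = 1,662.55; Okafor 1,940/5,980 × $9,030 = 2,929.46.
After rounding ($5): Delacroix $4,440; Ferraro $1,665; Okafor $2,930. Sum = $9,035.
Difference $9,030 − $9,035 = −$5 applied to Ferraro: Ferraro becomes $1,660.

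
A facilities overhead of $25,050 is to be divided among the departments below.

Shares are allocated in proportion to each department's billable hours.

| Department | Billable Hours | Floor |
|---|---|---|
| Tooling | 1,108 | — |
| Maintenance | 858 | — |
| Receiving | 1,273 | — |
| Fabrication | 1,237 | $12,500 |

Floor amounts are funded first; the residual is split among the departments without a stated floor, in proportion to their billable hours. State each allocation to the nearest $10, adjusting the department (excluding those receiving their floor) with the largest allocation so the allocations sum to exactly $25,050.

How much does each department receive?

Fund the minimums — Fabrication $12,500. Remaining pool $12,550.
Remaining pool split over remaining billable hours 3,239: Tooling 4,293.12 → $4,290; Maintenance 3,324.45 → $3,320; Receiving 4,932.43 → $4,930.
Rounding difference +$10 applied to Receiving → $4,940.

Tooling: $4,290 | Maintenance: $3,320 | Receiving: $4,940 | Fabrication: $12,500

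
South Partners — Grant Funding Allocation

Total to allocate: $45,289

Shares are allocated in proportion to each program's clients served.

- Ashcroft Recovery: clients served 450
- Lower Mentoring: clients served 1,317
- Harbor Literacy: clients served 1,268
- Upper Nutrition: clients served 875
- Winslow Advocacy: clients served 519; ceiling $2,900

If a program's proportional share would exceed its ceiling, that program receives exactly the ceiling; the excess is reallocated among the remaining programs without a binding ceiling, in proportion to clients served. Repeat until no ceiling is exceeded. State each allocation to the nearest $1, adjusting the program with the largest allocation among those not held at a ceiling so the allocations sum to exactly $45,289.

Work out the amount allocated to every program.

Ashcroft Recovery: $4,879 | Lower Mentoring: $14,277 | Harbor Literacy: $13,747 | Upper Nutrition: $9,486 | Winslow Advocacy: $2,900

Clients served total: 4,429.
Unconstrained shares: Ashcroft Recovery 4,601.501; Lower Mentoring 13,467.06; Harbor Literacy 12,966.01; Upper Nutrition 8,947.36; Winslow Advocacy 5,307.07.
Capped: Winslow Advocacy ($2,900); residual $42,389 reallocated over remaining clients served 3,910.
Remaining shares: Ashcroft Recovery 4,878.53 → $4,879; Lower Mentoring 14,277.83 → $14,278; Harbor Literacy 13,746.61 → $13,747; Upper Nutrition 9,486.03 → $9,486.
Rounding difference −$1 applied to Lower Mentoring → $14,277.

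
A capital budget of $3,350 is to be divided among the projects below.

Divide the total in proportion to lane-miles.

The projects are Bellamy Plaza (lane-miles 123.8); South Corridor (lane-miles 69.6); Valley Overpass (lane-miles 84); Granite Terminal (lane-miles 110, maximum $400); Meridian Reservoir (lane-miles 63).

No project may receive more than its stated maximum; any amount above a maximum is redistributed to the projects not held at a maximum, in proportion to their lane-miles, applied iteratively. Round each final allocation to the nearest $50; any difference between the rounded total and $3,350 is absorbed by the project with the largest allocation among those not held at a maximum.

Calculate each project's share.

Bellamy Plaza: $1,050 | South Corridor: $600 | Valley Overpass: $750 | Granite Terminal: $400 | Meridian Reservoir: $550

Sum of lane-miles: 450.4.
Pro-rata shares before constraints: Bellamy Plaza 920.80; South Corridor 517.67; Valley Overpass 624.78; Granite Terminal 818.16; Meridian Reservoir 468.58.
Capped: Granite Terminal ($400); residual $2,950 reallocated over remaining lane-miles 340.4.
Redistributed shares: Bellamy Plaza 1,072.88 → $1,050; South Corridor 603.17 → $600; Valley Overpass 727.97 → $750; Meridian Reservoir 545.98 → $550.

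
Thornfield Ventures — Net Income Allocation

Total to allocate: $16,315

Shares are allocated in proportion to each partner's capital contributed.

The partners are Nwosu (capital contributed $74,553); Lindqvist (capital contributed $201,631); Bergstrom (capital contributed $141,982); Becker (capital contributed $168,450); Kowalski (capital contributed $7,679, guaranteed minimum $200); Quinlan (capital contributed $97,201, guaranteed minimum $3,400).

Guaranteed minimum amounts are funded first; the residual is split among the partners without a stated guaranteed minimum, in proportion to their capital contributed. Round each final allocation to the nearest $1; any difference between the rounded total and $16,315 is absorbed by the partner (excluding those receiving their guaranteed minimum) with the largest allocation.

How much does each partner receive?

Minimums first: Kowalski $200; Quinlan $3,400. Remaining pool $12,715.
Remaining pool split over remaining capital contributed 586,616: Nwosu 1,615.95 → $1,616; Lindqvist 4,370.39 → $4,370; Bergstrom 3,077.48 → $3,077; Becker 3,651.18 → $3,651.
Rounding difference +$1 applied to Lindqvist → $4,371.

Nwosu: $1,616 · Lindqvist: $4,371 · Bergstrom: $3,077 · Becker: $3,651 · Kowalski: $200 · Quinlan: $3,400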